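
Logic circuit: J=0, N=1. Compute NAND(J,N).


J AND N = 0
NOT(0) = 1

1


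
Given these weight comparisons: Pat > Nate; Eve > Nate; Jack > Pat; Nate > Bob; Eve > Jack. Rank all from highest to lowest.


Constraints: Pat > Nate; Eve > Nate; Jack > Pat; Nate > Bob; Eve > Jack
Method: at each step, the next-highest is the one remaining person who never appears on the smaller side of a constraint between remaining people.
  Step 1: remaining {Nate, Jack, Eve, Pat, Bob}; on the smaller side: {Nate, Jack, Pat, Bob} → Eve is next (Eve > Nate; Eve > Jack).
  Step 2: remaining {Nate, Jack, Pat, Bob}; on the smaller side: {Nate, Pat, Bob} → Jack is next (Jack > Pat).
  Step 3: remaining {Nate, Pat, Bob}; on the smaller side: {Nate, Bob} → Pat is next (Pat > Nate).
  Step 4: remaining {Nate, Bob}; on the smaller side: {Bob} → Nate is next (Nate > Bob).
  Step 5: only Bob remains → lowest.
Final ranking (highest to lowest):

Eve > Jack > Pat > Nate > Bob


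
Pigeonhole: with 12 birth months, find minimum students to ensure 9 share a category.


Pigeonhole: to guarantee k in one of n categories, need (k-1)×n + 1.
k = 9, n = 12
Minimum = (9-1) × 12 + 1 = 8 × 12 + 1

97


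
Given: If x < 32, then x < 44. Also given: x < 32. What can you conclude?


Modus ponens: P → Q, P ⊢ Q
P: x < 32
Q: x < 44
We have P → Q and P is true.
By modus ponens, Q must be true.

x < 44


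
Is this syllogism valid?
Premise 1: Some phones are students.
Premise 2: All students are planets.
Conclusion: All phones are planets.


Premise 1: Some phones are students.
Premise 2: All students are planets.
Conclusion: All phones are planets.
Fallacy: illicit minor. The minor term (phones) is distributed in the conclusion ('All phones ...') but undistributed in its premise ('Some phones are students' doesn't cover all phones).
Only 'Some phones are planets' follows, not 'All'.

Invalid


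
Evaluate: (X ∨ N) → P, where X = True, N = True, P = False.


X = True, N = True, P = False
Step 1: X ∨ N = True OR True = True
Step 2: (True) → P: false only when antecedent=True and P=False.
Result: False

False


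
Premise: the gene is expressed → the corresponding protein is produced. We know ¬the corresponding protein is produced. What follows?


Modus tollens: P → Q, ¬Q ⊢ ¬P
P: the gene is expressed
Q: the corresponding protein is produced
We have P → Q and Q is false.
By modus tollens, P must be false.

It is not the case that the gene is expressed


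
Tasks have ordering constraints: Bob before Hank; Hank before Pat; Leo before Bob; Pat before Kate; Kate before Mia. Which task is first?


Constraints: Bob before Hank; Hank before Pat; Leo before Bob; Pat before Kate; Kate before Mia
The first task can have nothing scheduled before it, so it must never appear on the right of a 'before'.
Tasks appearing after some 'before': Hank, Pat, Bob, Kate, Mia.
The only task not in that list is Leo → it is first.

Leo


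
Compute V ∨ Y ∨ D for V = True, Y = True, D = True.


V = True, Y = True, D = True
Step 1: V ∨ Y = True OR True = True
Step 2: True ∨ D = True OR True = True
OR is true when at least one operand is true.

True


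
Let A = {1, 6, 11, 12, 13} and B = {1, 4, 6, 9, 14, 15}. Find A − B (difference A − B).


A = {1, 6, 11, 12, 13}
B = {1, 4, 6, 9, 14, 15}
Operation: difference A − B
In A but not B: 11, 12, 13

{11, 12, 13}


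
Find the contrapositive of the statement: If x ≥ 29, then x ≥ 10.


Original: If x ≥ 29, then x ≥ 10
Contrapositive: If ¬Q, then ¬P
Negate Q: not (x ≥ 10)
Negate P: not (x ≥ 29)

If not (x ≥ 10), then not (x ≥ 29).


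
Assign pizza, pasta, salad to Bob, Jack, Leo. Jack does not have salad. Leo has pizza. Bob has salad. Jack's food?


From clues:
  Leo → pizza
  Bob → salad
By elimination, Jack gets the remaining.

pasta


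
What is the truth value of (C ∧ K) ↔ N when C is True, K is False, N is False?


C = True, K = False, N = False
Step 1: C ∧ K = True AND False = False
Step 2: (False) ↔ N: true when both sides have same truth value.
Result: False ↔ False = True

True


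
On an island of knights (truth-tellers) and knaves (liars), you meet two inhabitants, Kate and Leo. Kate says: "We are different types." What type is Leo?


Kate says: "We are different types."
Case 1: Kate is a Knight (truth-teller)
  Statement is true → they ARE different → Leo is a Knave
Case 2: Kate is a Knave (liar)
  Statement is false → they are NOT different → Leo is a Knave
In both cases, Leo is a Knave.

Knave


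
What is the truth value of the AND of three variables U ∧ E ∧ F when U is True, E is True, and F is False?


U = True, E = True, F = False
Step 1: U ∧ E = True AND True = True
Step 2: (True) ∧ F = (True) AND False = False
AND is true only when ALL operands are true.

False


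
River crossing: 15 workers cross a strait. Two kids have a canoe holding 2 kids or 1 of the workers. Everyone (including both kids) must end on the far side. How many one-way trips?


Per crossing of one of the workers: kids→, one←, one of the workers→, one← = 4 trips
15 × 4 = 60, + 1 final kids→ = 61
Minimum trips = 61

61


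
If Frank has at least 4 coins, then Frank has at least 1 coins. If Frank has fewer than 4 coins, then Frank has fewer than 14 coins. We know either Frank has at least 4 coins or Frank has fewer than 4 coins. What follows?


Constructive dilemma: (P → Q) ∧ (R → S), P ∨ R ⊢ Q ∨ S
Premise 1: Frank has at least 4 coins → Frank has at least 1 coins
Premise 2: Frank has fewer than 4 coins → Frank has fewer than 14 coins
Premise 3: Frank has at least 4 coins ∨ Frank has fewer than 4 coins
Case 1: Assuming Frank has at least 4 coins, then by Premise 1, Frank has at least 1 coins.
Case 2: Assuming Frank has fewer than 4 coins, then by Premise 2, Frank has fewer than 14 coins.
Since one of Frank has at least 4 coins or Frank has fewer than 4 coins must hold, we get Frank has at least 1 coins or Frank has fewer than 14 coins.

Frank has at least 1 coins or Frank has fewer than 14 coins.


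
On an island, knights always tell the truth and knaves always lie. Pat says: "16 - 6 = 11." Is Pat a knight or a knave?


Statement: "16 - 6 = 11."
Actual: 16 - 6 = 10
Claimed: 11
Statement is FALSE → Pat lies → Knave

Knave


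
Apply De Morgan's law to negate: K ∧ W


De Morgan's law: ¬(P ∧ Q) ≡ ¬P ∨ ¬Q
¬(K ∧ W) = ¬K ∨ ¬W

¬K ∨ ¬W


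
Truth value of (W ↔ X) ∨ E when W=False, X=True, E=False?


W = False, X = True, E = False
Expression: (W ↔ X) ∨ E
Step 1: W ↔ X = (False iff True) (true when values match) = False
Step 2: (False) ∨ E = False OR False = False

False


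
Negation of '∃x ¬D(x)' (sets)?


Original: ∃x ¬D(x)
Rule: ¬∀→∃, ¬∃→∀, negate predicate.
Negation: ∀x D(x)

∀x D(x)


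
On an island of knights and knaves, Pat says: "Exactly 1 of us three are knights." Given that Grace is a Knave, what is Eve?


Pat claims exactly 1 knights among Pat, Grace, Eve.
Given: Grace is a Knave.

Case 1: Pat is a Knight (tells truth)
  Then exactly 1 of the three are knights.
  Counting Pat, Grace: 1 knight(s) so far. Need 0 more → Eve = Knave.
Case 2: Pat is a Knave (lies)
  Then the count is NOT 1.
  If Eve = Knight, count = 1 = 1 → claim would be true, contradicts lie.
  If Eve = Knave, count = 0 ≠ 1 → lie confirmed ✓

Eve is a Knave.

Knave


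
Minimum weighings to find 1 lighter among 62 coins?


Each weighing has 3 outcomes (left heavy / balance / right heavy), so k weighings distinguish at most 3^k cases; splitting into three near-equal groups achieves this.
Need 3^k ≥ 62: 3^3 = 27 < 62 ≤ 3^4 = 81
k = ⌈log₃(62)⌉ = 4

4


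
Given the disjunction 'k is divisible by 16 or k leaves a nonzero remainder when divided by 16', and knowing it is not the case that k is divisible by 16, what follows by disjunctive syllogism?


Disjunctive syllogism: P ∨ Q, ¬P ⊢ Q
Disjunction: k is divisible by 16 ∨ k leaves a nonzero remainder when divided by 16
We know it is not the case that k is divisible by 16.
By disjunctive syllogism, the other disjunct must be true.

k leaves a nonzero remainder when divided by 16


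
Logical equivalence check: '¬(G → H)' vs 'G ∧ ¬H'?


Expression 1: ¬(G → H)
Expression 2: G ∧ ¬H
Truth table (G H | Expr1 Expr2):
  T T |   F     F
  T F |   T     T
  F T |   F     F
  F F |   F     F
All 4 rows agree, so the expressions are logically equivalent.

Yes


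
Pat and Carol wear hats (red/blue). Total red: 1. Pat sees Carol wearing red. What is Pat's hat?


Total red = 1, Carol = red
Red accounted for: 1
Remaining for Pat: 0
Pat's hat is blue.

blue


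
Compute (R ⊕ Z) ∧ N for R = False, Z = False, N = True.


R = False, Z = False, N = True
Step 1: R ⊕ Z = False XOR False = False
Step 2: False ∧ N = False AND True = False
XOR true when exactly one of R,Z is true; then AND with N.

False


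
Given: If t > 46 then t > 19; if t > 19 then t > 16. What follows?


Hypothetical syllogism: P → Q, Q → R ⊢ P → R
Premise 1: t > 46 → t > 19
Premise 2: t > 19 → t > 16
Chain the implications: the middle term (t > 19) links the two.
Conclusion: If t > 46, then t > 16.

If t > 46, then t > 16.


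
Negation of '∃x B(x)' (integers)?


Original: ∃x B(x)
Rule: ¬∀→∃, ¬∃→∀, negate predicate.
Negation: ∀x ¬B(x)

∀x ¬B(x)


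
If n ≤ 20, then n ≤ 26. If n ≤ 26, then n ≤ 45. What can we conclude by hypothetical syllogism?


Hypothetical syllogism: P → Q, Q → R ⊢ P → R
Premise 1: n ≤ 20 → n ≤ 26
Premise 2: n ≤ 26 → n ≤ 45
Chain the implications: the middle term (n ≤ 26) links the two.
Conclusion: If n ≤ 20, then n ≤ 45.

If n ≤ 20, then n ≤ 45.


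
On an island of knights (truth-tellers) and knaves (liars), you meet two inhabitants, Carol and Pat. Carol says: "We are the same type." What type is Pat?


Carol says: "We are the same type."
Case 1: Carol is a Knight (truth-teller)
  Statement is true → they ARE the same → Pat is also a Knight
Case 2: Carol is a Knave (liar)
  Statement is false → they are NOT the same → Pat is a Knight
In both cases, Pat is a Knight.

Knight


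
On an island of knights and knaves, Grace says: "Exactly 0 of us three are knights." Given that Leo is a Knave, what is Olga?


Grace claims exactly 0 knights among Grace, Leo, Olga.
Given: Leo is a Knave.

Case 1: Grace is a Knight (tells truth)
  Then exactly 0 of the three are knights.
  Counting Grace, Leo: 1 knight(s) so far. Need -1 more → impossible.
Case 2: Grace is a Knave (lies)
  Then the count is NOT 0.
  If Olga = Knave, count = 0 = 0 → claim would be true, contradicts lie.
  If Olga = Knight, count = 1 ≠ 0 → lie confirmed ✓

Olga is a Knight.

Knight


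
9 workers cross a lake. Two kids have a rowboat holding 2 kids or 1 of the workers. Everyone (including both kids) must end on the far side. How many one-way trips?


Per crossing of one of the workers: kids→, one←, one of the workers→, one← = 4 trips
9 × 4 = 36, + 1 final kids→ = 37
Minimum trips = 37

37


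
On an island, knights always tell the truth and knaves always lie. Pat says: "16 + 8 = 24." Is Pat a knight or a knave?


Statement: "16 + 8 = 24."
Actual: 16 + 8 = 24
Claimed: 24
Statement is TRUE → Pat tells the truth → Knight

Knight


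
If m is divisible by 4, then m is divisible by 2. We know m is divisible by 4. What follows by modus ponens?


Modus ponens: P → Q, P ⊢ Q
P: m is divisible by 4
Q: m is divisible by 2
We have P → Q and P is true.
By modus ponens, Q must be true.

m is divisible by 2


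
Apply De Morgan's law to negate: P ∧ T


De Morgan's law: ¬(P ∧ Q) ≡ ¬P ∨ ¬Q
¬(P ∧ T) = ¬P ∨ ¬T

¬P ∨ ¬T


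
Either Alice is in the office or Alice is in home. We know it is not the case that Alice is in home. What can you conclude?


Disjunctive syllogism: P ∨ Q, ¬P ⊢ Q
Disjunction: Alice is in the office ∨ Alice is in home
We know it is not the case that Alice is in home.
By disjunctive syllogism, the other disjunct must be true.

Alice is in the office


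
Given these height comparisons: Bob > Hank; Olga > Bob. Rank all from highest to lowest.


Constraints: Bob > Hank; Olga > Bob
Method: at each step, the next-highest is the one remaining person who never appears on the smaller side of a constraint between remaining people.
  Step 1: remaining {Olga, Hank, Bob}; on the smaller side: {Hank, Bob} → Olga is next (Olga > Bob).
  Step 2: remaining {Hank, Bob}; on the smaller side: {Hank} → Bob is next (Bob > Hank).
  Step 3: only Hank remains → lowest.
Final ranking (highest to lowest):

Olga > Bob > Hank


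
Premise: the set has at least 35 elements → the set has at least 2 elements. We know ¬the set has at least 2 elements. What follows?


Modus tollens: P → Q, ¬Q ⊢ ¬P
P: the set has at least 35 elements
Q: the set has at least 2 elements
We have P → Q and Q is false.
By modus tollens, P must be false.

It is not the case that the set has at least 35 elements


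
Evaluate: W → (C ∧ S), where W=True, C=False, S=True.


W = True, C = False, S = True
Expression: W → (C ∧ S)
Step 1: C ∧ S = False AND True = False
Step 2: W → (False) = True → False = False

False


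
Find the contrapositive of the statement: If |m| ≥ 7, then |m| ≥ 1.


Original: If |m| ≥ 7, then |m| ≥ 1
Contrapositive: If ¬Q, then ¬P
Negate Q: not (|m| ≥ 1)
Negate P: not (|m| ≥ 7)

If not (|m| ≥ 1), then not (|m| ≥ 7).


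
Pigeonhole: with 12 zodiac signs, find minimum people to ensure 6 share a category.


Pigeonhole: to guarantee k in one of n categories, need (k-1)×n + 1.
k = 6, n = 12
Minimum = (6-1) × 12 + 1 = 5 × 12 + 1

61


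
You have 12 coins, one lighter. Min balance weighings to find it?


Each weighing has 3 outcomes (left heavy / balance / right heavy), so k weighings distinguish at most 3^k cases; splitting into three near-equal groups achieves this.
Need 3^k ≥ 12: 3^2 = 9 < 12 ≤ 3^3 = 27
k = ⌈log₃(12)⌉ = 3

3


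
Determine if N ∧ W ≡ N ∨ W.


Expression 1: N ∧ W
Expression 2: N ∨ W
Truth table (N W | Expr1 Expr2):
  T T |   T     T
  T F |   F     T   ← differ
  F T |   F     T   ← differ
  F F |   F     F
Counterexample: N=T, W=F gives Expr1 = F but Expr2 = T, so the expressions are NOT logically equivalent.

No


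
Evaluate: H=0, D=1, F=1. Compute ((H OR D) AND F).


H OR D = 0|1 = 1
1 AND 1 = 1

1


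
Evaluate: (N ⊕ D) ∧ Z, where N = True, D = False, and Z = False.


N = True, D = False, Z = False
Step 1: N ⊕ D = True XOR False = True
Step 2: True ∧ Z = True AND False = False
XOR true when exactly one of N,D is true; then AND with Z.

False


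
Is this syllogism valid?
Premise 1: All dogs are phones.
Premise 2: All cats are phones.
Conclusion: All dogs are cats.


Premise 1: All dogs are phones.
Premise 2: All cats are phones.
Conclusion: All dogs are cats.
Fallacy: undistributed middle. phones is predicate in both.
Counterexample: dogs and cats could be disjoint subsets of phones.

Invalid


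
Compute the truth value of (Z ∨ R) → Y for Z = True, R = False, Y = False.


Z = True, R = False, Y = False
Step 1: Z ∨ R = True OR False = True
Step 2: (True) → Y: false only when antecedent=True and Y=False.
Result: False

False


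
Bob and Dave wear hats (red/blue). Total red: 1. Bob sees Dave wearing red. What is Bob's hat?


Total red = 1, Dave = red
Red accounted for: 1
Remaining for Bob: 0
Bob's hat is blue.

blue


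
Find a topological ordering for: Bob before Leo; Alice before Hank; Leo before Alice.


Constraints: Bob before Leo; Alice before Hank; Leo before Alice
Method: repeatedly schedule the remaining task that has no remaining task required before it.
  Step 1: remaining {Bob, Alice, Hank, Leo}; every task except Bob still has a predecessor pending → schedule Bob.
  Step 2: remaining {Alice, Hank, Leo}; every task except Leo still has a predecessor pending → schedule Leo.
  Step 3: remaining {Alice, Hank}; every task except Alice still has a predecessor pending → schedule Alice.
  Step 4: only Hank remains → schedule Hank.
Resulting order:

Bob → Leo → Alice → Hank


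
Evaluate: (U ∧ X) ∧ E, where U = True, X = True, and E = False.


U = True, X = True, E = False
Step 1: U ∧ X = True AND True = True
Step 2: True ∧ E = True AND False = False
AND is true only when ALL operands are true.

False


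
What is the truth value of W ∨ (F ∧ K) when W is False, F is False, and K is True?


W = False, F = False, K = True
Step 1: F ∧ K = False AND True = False
Step 2: W ∨ False = False OR False = False
AND evaluated first (higher precedence); then OR applied.

False


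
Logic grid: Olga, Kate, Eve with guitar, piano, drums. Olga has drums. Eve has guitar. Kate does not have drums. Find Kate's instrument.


From clues:
  Eve → guitar
  Olga → drums
By elimination, Kate gets the remaining.

piano


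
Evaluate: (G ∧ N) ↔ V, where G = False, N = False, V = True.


G = False, N = False, V = True
Step 1: G ∧ N = False AND False = False
Step 2: (False) ↔ V: true when both sides have same truth value.
Result: False ↔ True = False

False


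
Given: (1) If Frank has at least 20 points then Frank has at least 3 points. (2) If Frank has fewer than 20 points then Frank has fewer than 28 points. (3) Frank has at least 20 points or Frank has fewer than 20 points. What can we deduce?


Constructive dilemma: (P → Q) ∧ (R → S), P ∨ R ⊢ Q ∨ S
Premise 1: Frank has at least 20 points → Frank has at least 3 points
Premise 2: Frank has fewer than 20 points → Frank has fewer than 28 points
Premise 3: Frank has at least 20 points ∨ Frank has fewer than 20 points
Case 1: Assuming Frank has at least 20 points, then by Premise 1, Frank has at least 3 points.
Case 2: Assuming Frank has fewer than 20 points, then by Premise 2, Frank has fewer than 28 points.
Since one of Frank has at least 20 points or Frank has fewer than 20 points must hold, we get Frank has at least 3 points or Frank has fewer than 28 points.

Frank has at least 3 points or Frank has fewer than 28 points.


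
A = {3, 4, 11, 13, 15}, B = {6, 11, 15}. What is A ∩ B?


A = {3, 4, 11, 13, 15}
B = {6, 11, 15}
Operation: intersection
Elements in both: 11, 15

{11, 15}


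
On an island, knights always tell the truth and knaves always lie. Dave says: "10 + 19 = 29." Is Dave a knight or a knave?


Statement: "10 + 19 = 29."
Actual: 10 + 19 = 29
Claimed: 29
Statement is TRUE → Dave tells the truth → Knight

Knight


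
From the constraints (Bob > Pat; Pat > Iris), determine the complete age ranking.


Constraints: Bob > Pat; Pat > Iris
Method: at each step, the next-highest is the one remaining person who never appears on the smaller side of a constraint between remaining people.
  Step 1: remaining {Pat, Bob, Iris}; on the smaller side: {Pat, Iris} → Bob is next (Bob > Pat).
  Step 2: remaining {Pat, Iris}; on the smaller side: {Iris} → Pat is next (Pat > Iris).
  Step 3: only Iris remains → lowest.
Final ranking (highest to lowest):

Bob > Pat > Iris


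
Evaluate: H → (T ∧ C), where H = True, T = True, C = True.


H = True, T = True, C = True
Step 1: T ∧ C = True AND True = True
Step 2: H → (True): false only when H=True and consequent=False.
Result: True

True


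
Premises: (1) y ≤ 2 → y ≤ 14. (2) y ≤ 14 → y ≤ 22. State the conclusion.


Hypothetical syllogism: P → Q, Q → R ⊢ P → R
Premise 1: y ≤ 2 → y ≤ 14
Premise 2: y ≤ 14 → y ≤ 22
Chain the implications: the middle term (y ≤ 14) links the two.
Conclusion: If y ≤ 2, then y ≤ 22.

If y ≤ 2, then y ≤ 22.


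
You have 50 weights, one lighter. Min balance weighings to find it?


Each weighing has 3 outcomes (left heavy / balance / right heavy), so k weighings distinguish at most 3^k cases; splitting into three near-equal groups achieves this.
Need 3^k ≥ 50: 3^3 = 27 < 50 ≤ 3^4 = 81
k = ⌈log₃(50)⌉ = 4

4


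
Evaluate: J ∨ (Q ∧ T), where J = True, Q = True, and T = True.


J = True, Q = True, T = True
Step 1: Q ∧ T = True AND True = True
Step 2: J ∨ True = True OR True = True
AND evaluated first (higher precedence); then OR applied.

True


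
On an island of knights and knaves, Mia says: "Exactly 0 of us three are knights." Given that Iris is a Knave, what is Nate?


Mia claims exactly 0 knights among Mia, Iris, Nate.
Given: Iris is a Knave.

Case 1: Mia is a Knight (tells truth)
  Then exactly 0 of the three are knights.
  Counting Mia, Iris: 1 knight(s) so far. Need -1 more → impossible.
Case 2: Mia is a Knave (lies)
  Then the count is NOT 0.
  If Nate = Knave, count = 0 = 0 → claim would be true, contradicts lie.
  If Nate = Knight, count = 1 ≠ 0 → lie confirmed ✓

Nate is a Knight.

Knight


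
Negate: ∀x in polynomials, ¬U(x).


Original: ∀x ¬U(x)
Rule: ¬∀→∃, ¬∃→∀, negate predicate.
Negation: ∃x U(x)

∃x U(x)


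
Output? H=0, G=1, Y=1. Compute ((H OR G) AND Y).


H OR G = 0|1 = 1
1 AND 1 = 1

1


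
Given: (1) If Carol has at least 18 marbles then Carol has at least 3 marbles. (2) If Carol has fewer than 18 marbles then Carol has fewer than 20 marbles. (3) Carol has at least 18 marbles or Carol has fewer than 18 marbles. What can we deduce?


Constructive dilemma: (P → Q) ∧ (R → S), P ∨ R ⊢ Q ∨ S
Premise 1: Carol has at least 18 marbles → Carol has at least 3 marbles
Premise 2: Carol has fewer than 18 marbles → Carol has fewer than 20 marbles
Premise 3: Carol has at least 18 marbles ∨ Carol has fewer than 18 marbles
Case 1: Assuming Carol has at least 18 marbles, then by Premise 1, Carol has at least 3 marbles.
Case 2: Assuming Carol has fewer than 18 marbles, then by Premise 2, Carol has fewer than 20 marbles.
Since one of Carol has at least 18 marbles or Carol has fewer than 18 marbles must hold, we get Carol has at least 3 marbles or Carol has fewer than 20 marbles.

Carol has at least 3 marbles or Carol has fewer than 20 marbles.


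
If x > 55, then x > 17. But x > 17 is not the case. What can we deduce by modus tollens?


Modus tollens: P → Q, ¬Q ⊢ ¬P
P: x > 55
Q: x > 17
We have P → Q and Q is false.
By modus tollens, P must be false.

It is not the case that x > 55


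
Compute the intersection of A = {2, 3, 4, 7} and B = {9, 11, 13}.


A = {2, 3, 4, 7}
B = {9, 11, 13}
Operation: intersection
Elements in both: none

∅


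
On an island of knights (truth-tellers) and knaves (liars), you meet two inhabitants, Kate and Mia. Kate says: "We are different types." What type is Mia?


Kate says: "We are different types."
Case 1: Kate is a Knight (truth-teller)
  Statement is true → they ARE different → Mia is a Knave
Case 2: Kate is a Knave (liar)
  Statement is false → they are NOT different → Mia is a Knave
In both cases, Mia is a Knave.

Knave


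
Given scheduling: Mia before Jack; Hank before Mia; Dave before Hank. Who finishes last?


Constraints: Mia before Jack; Hank before Mia; Dave before Hank
The last task can have nothing scheduled after it, so it must never appear on the left of a 'before'.
Tasks appearing before some other task: Mia, Hank, Dave.
The only task not in that list is Jack → it is last.

Jack


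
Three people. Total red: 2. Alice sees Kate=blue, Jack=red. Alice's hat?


Total red = 2, seen red = 1
Own red = 2 - 1 = 1
Alice's hat is red.

red


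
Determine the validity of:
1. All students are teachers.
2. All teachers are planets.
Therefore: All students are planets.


Premise 1: All students are teachers.
Premise 2: All teachers are planets.
Conclusion: All students are planets.
Barbara syllogism (AAA-1): All A are B, All B are C → All A are C.
Middle term (teachers) distributed in premise 2.

Valid


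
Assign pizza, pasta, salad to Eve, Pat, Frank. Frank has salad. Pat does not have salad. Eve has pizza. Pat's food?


From clues:
  Frank → salad
  Eve → pizza
By elimination, Pat gets the remaining.

pasta


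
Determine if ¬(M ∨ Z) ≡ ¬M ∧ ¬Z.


Expression 1: ¬(M ∨ Z)
Expression 2: ¬M ∧ ¬Z
Truth table (M Z | Expr1 Expr2):
  T T |   F     F
  T F |   F     F
  F T |   F     F
  F F |   T     T
All 4 rows agree, so the expressions are logically equivalent.

Yes


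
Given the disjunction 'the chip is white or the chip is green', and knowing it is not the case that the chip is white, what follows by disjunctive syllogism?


Disjunctive syllogism: P ∨ Q, ¬P ⊢ Q
Disjunction: the chip is white ∨ the chip is green
We know it is not the case that the chip is white.
By disjunctive syllogism, the other disjunct must be true.

The chip is green


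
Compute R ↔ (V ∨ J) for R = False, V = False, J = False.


R = False, V = False, J = False
Step 1: V ∨ J = False OR False = False
Step 2: R ↔ (False): true when both sides have same truth value.
Result: False ↔ False = True

True


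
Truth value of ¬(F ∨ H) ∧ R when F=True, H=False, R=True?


F = True, H = False, R = True
Expression: ¬(F ∨ H) ∧ R
Step 1: F ∨ H = True OR False = True
Step 2: ¬(F ∨ H) = NOT True = False
Step 3: (False) ∧ R = False AND True = False

False


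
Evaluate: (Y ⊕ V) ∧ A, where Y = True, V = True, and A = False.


Y = True, V = True, A = False
Step 1: Y ⊕ V = True XOR True = False
Step 2: False ∧ A = False AND False = False
XOR true when exactly one of Y,V is true; then AND with A.

False


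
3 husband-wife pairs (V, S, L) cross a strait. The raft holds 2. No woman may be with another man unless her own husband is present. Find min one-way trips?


Label couples V, S, L (H = husband, W = wife).
Counting alone: 6 people, the raft carries 2 and someone must bring it back, so each round trip nets at most +1 on the far side until the last crossing → at least 9 trips. The jealousy constraint makes 9 impossible; the shortest valid schedule has 11:
1. WV+WS →  (far: WV,WS; near: HV,HS,HL,WL)
2. WV ←       (far: WS; near: HV,HS,HL,WV,WL)
3. WV+WL →  (far: WV,WS,WL; near: HV,HS,HL)
4. WV ←       (far: WS,WL; near: HV,HS,HL,WV)
5. HS+HL →  (far: HS,WS,HL,WL; near: HV,WV)
6. HS+WS ←  (far: HL,WL; near: HV,WV,HS,WS)
7. HV+HS →  (far: HV,HS,HL,WL; near: WV,WS)
8. WL ←       (far: HV,HS,HL; near: WV,WS,WL)
9. WV+WS →  (far: HV,WV,HS,WS,HL; near: WL)
10. HL ←      (far: HV,WV,HS,WS; near: HL,WL)
11. HL+WL → (far: all six; near: empty)
In every state each wife is either with her husband or with no other man.
Minimum trips = 11

11


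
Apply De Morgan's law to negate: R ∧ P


De Morgan's law: ¬(P ∧ Q) ≡ ¬P ∨ ¬Q
¬(R ∧ P) = ¬R ∨ ¬P

¬R ∨ ¬P


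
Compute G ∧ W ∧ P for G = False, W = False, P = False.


G = False, W = False, P = False
Step 1: G ∧ W = False AND False = False
Step 2: (False) ∧ P = (False) AND False = False
AND is true only when ALL operands are true.

False


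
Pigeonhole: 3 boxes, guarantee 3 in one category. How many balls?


Pigeonhole: to guarantee k in one of n categories, need (k-1)×n + 1.
k = 3, n = 3
Minimum = (3-1) × 3 + 1 = 2 × 3 + 1

7


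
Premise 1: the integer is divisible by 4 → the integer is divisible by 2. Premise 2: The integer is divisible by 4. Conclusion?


Modus ponens: P → Q, P ⊢ Q
P: the integer is divisible by 4
Q: the integer is divisible by 2
We have P → Q and P is true.
By modus ponens, Q must be true.

The integer is divisible by 2


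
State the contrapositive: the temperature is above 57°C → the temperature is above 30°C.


Original: If the temperature is above 57°C, then the temperature is above 30°C
Contrapositive: If ¬Q, then ¬P
Negate Q: not (the temperature is above 30°C)
Negate P: not (the temperature is above 57°C)

If not (the temperature is above 30°C), then not (the temperature is above 57°C).


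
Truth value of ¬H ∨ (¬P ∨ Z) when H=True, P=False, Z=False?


H = True, P = False, Z = False
Expression: ¬H ∨ (¬P ∨ Z)
Step 1: ¬P = NOT False = True
Step 2: ¬P ∨ Z = True OR False = True
Step 3: ¬H = NOT True = False
Step 4: (False) ∨ (True) = False OR True = True

True


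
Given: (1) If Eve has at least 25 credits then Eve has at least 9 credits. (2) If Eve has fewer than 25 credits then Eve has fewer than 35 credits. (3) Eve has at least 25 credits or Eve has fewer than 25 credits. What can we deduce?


Constructive dilemma: (P → Q) ∧ (R → S), P ∨ R ⊢ Q ∨ S
Premise 1: Eve has at least 25 credits → Eve has at least 9 credits
Premise 2: Eve has fewer than 25 credits → Eve has fewer than 35 credits
Premise 3: Eve has at least 25 credits ∨ Eve has fewer than 25 credits
Case 1: Assuming Eve has at least 25 credits, then by Premise 1, Eve has at least 9 credits.
Case 2: Assuming Eve has fewer than 25 credits, then by Premise 2, Eve has fewer than 35 credits.
Since one of Eve has at least 25 credits or Eve has fewer than 25 credits must hold, we get Eve has at least 9 credits or Eve has fewer than 35 credits.

Eve has at least 9 credits or Eve has fewer than 35 credits.


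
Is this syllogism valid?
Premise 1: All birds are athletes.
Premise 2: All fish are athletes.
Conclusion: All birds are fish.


Premise 1: All birds are athletes.
Premise 2: All fish are athletes.
Conclusion: All birds are fish.
Fallacy: undistributed middle. athletes is predicate in both.
Counterexample: birds and fish could be disjoint subsets of athletes.

Invalid


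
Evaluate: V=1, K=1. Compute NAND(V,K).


V AND K = 1
NOT(1) = 0

0


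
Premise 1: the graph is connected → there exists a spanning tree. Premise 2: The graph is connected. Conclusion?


Modus ponens: P → Q, P ⊢ Q
P: the graph is connected
Q: there exists a spanning tree
We have P → Q and P is true.
By modus ponens, Q must be true.

There exists a spanning tree


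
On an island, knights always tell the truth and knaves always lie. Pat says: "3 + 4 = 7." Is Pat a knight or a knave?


Statement: "3 + 4 = 7."
Actual: 3 + 4 = 7
Claimed: 7
Statement is TRUE → Pat tells the truth → Knight

Knight


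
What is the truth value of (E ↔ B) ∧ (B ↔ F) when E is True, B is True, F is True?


E = True, B = True, F = True
Step 1: E ↔ B is true when E and B have the same value. Result: True
Step 2: B ↔ F is true when B and F have the same value. Result: True
Step 3: True ∧ True = True

True


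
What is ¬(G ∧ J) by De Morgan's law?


De Morgan's law: ¬(P ∧ Q) ≡ ¬P ∨ ¬Q
¬(G ∧ J) = ¬G ∨ ¬J

¬G ∨ ¬J


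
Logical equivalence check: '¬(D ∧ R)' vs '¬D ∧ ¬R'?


Expression 1: ¬(D ∧ R)
Expression 2: ¬D ∧ ¬R
Truth table (D R | Expr1 Expr2):
  T T |   F     F
  T F |   T     F   ← differ
  F T |   T     F   ← differ
  F F |   T     T
Counterexample: D=T, R=F gives Expr1 = T but Expr2 = F, so the expressions are NOT logically equivalent.

No


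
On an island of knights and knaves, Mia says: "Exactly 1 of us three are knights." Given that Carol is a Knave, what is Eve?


Mia claims exactly 1 knights among Mia, Carol, Eve.
Given: Carol is a Knave.

Case 1: Mia is a Knight (tells truth)
  Then exactly 1 of the three are knights.
  Counting Mia, Carol: 1 knight(s) so far. Need 0 more → Eve = Knave.
Case 2: Mia is a Knave (lies)
  Then the count is NOT 1.
  If Eve = Knight, count = 1 = 1 → claim would be true, contradicts lie.
  If Eve = Knave, count = 0 ≠ 1 → lie confirmed ✓

Eve is a Knave.

Knave


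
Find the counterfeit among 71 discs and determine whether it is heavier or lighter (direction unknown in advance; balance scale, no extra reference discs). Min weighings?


Let n = 71. 142 possibilities (n discs × lighter/heavier); each weighing has 3 outcomes.
Bound for k weighings: say the first weighing puts j discs on each pan. If it tips, the 2j weighed discs remain suspects (each with a known direction) and k-1 weighings give 3^(k-1) outcomes; 3^(k-1) is odd, so 2j ≤ 3^(k-1) - 1. If it balances, the n - 2j unweighed discs remain with direction unknown: 2(n - 2j) ≤ 3^(k-1) - 1 by the same parity argument. Adding, n ≤ (3^(k-1) - 1) + (3^(k-1) - 1)/2 = (3^k - 3)/2, and the classical three-group strategy achieves this (3 discs in 2 weighings, 12 in 3, 39 in 4, 120 in 5).
So we need the smallest k with (3^k - 3)/2 ≥ 71.
k = 4: (3^4 - 3)/2 = 39 < 71 ✗
k = 5: (3^5 - 3)/2 = 120 ≥ 71 ✓

5


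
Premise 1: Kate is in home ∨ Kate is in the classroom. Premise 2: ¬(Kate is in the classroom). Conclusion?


Disjunctive syllogism: P ∨ Q, ¬P ⊢ Q
Disjunction: Kate is in home ∨ Kate is in the classroom
We know it is not the case that Kate is in the classroom.
By disjunctive syllogism, the other disjunct must be true.

Kate is in home


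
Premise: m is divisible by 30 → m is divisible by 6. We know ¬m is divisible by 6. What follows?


Modus tollens: P → Q, ¬Q ⊢ ¬P
P: m is divisible by 30
Q: m is divisible by 6
We have P → Q and Q is false.
By modus tollens, P must be false.

It is not the case that m is divisible by 30


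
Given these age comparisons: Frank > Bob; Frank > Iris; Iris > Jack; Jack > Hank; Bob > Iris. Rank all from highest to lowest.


Constraints: Frank > Bob; Frank > Iris; Iris > Jack; Jack > Hank; Bob > Iris
Method: at each step, the next-highest is the one remaining person who never appears on the smaller side of a constraint between remaining people.
  Step 1: remaining {Iris, Bob, Jack, Hank, Frank}; on the smaller side: {Iris, Bob, Jack, Hank} → Frank is next (Frank > Bob; Frank > Iris).
  Step 2: remaining {Iris, Bob, Jack, Hank}; on the smaller side: {Iris, Jack, Hank} → Bob is next (Bob > Iris).
  Step 3: remaining {Iris, Jack, Hank}; on the smaller side: {Jack, Hank} → Iris is next (Iris > Jack).
  Step 4: remaining {Jack, Hank}; on the smaller side: {Hank} → Jack is next (Jack > Hank).
  Step 5: only Hank remains → lowest.
Final ranking (highest to lowest):

Frank > Bob > Iris > Jack > Hank


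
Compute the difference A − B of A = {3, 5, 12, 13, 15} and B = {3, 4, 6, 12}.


A = {3, 5, 12, 13, 15}
B = {3, 4, 6, 12}
Operation: difference A − B
In A but not B: 5, 13, 15

{5, 13, 15}


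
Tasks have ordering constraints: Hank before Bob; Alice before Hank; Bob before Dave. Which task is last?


Constraints: Hank before Bob; Alice before Hank; Bob before Dave
The last task can have nothing scheduled after it, so it must never appear on the left of a 'before'.
Tasks appearing before some other task: Hank, Alice, Bob.
The only task not in that list is Dave → it is last.

Dave


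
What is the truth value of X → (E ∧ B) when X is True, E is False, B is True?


X = True, E = False, B = True
Step 1: E ∧ B = False AND True = False
Step 2: X → (False): false only when X=True and consequent=False.
Result: False

False


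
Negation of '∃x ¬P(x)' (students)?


Original: ∃x ¬P(x)
Rule: ¬∀→∃, ¬∃→∀, negate predicate.
Negation: ∀x P(x)

∀x P(x)


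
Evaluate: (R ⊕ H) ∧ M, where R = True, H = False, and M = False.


R = True, H = False, M = False
Step 1: R ⊕ H = True XOR False = True
Step 2: True ∧ M = True AND False = False
XOR true when exactly one of R,H is true; then AND with M.

False


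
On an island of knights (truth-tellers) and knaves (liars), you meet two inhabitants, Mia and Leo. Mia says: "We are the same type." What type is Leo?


Mia says: "We are the same type."
Case 1: Mia is a Knight (truth-teller)
  Statement is true → they ARE the same → Leo is also a Knight
Case 2: Mia is a Knave (liar)
  Statement is false → they are NOT the same → Leo is a Knight
In both cases, Leo is a Knight.

Knight


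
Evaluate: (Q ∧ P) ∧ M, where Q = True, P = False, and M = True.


Q = True, P = False, M = True
Step 1: Q ∧ P = True AND False = False
Step 2: False ∧ M = False AND True = False
AND is true only when ALL operands are true.

False


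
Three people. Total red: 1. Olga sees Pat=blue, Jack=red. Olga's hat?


Total red = 1, seen red = 1
Own red = 1 - 1 = 0
Olga's hat is blue.

blue


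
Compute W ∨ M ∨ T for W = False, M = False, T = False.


W = False, M = False, T = False
Step 1: W ∨ M = False OR False = False
Step 2: False ∨ T = False OR False = False
OR is true when at least one operand is true.

False


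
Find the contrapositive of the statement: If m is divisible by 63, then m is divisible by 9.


Original: If m is divisible by 63, then m is divisible by 9
Contrapositive: If ¬Q, then ¬P
Negate Q: not (m is divisible by 9)
Negate P: not (m is divisible by 63)

If not (m is divisible by 9), then not (m is divisible by 63).


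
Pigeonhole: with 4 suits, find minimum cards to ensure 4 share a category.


Pigeonhole: to guarantee k in one of n categories, need (k-1)×n + 1.
k = 4, n = 4
Minimum = (4-1) × 4 + 1 = 3 × 4 + 1

13


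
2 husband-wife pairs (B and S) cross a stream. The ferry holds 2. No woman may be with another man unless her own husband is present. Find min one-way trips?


Label couples B and S.
1. WB+WS → (far: WB,WS; near: HB,HS)
2. WB ←   (far: WS; near: HB,HS,WB)
3. HB+HS → (far: HB,HS,WS; near: WB)
4. HB ←   (far: HS,WS; near: HB,WB)  — HB returns, since WB is alone on near bank
5. HB+WB → (far: all four; near: empty)
Every state respects the constraint.
Minimum trips = 5

5


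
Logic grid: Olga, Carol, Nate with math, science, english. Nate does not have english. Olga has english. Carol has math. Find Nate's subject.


From clues:
  Carol → math
  Olga → english
By elimination, Nate gets the remaining.

science


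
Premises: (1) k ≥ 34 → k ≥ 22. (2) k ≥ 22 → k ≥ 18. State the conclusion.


Hypothetical syllogism: P → Q, Q → R ⊢ P → R
Premise 1: k ≥ 34 → k ≥ 22
Premise 2: k ≥ 22 → k ≥ 18
Chain the implications: the middle term (k ≥ 22) links the two.
Conclusion: If k ≥ 34, then k ≥ 18.

If k ≥ 34, then k ≥ 18.


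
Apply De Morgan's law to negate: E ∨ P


De Morgan's law: ¬(P ∨ Q) ≡ ¬P ∧ ¬Q
¬(E ∨ P) = ¬E ∧ ¬P

¬E ∧ ¬P


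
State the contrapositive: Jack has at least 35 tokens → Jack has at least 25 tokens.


Original: If Jack has at least 35 tokens, then Jack has at least 25 tokens
Contrapositive: If ¬Q, then ¬P
Negate Q: not (Jack has at least 25 tokens)
Negate P: not (Jack has at least 35 tokens)

If not (Jack has at least 25 tokens), then not (Jack has at least 35 tokens).


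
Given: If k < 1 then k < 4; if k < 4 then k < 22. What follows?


Hypothetical syllogism: P → Q, Q → R ⊢ P → R
Premise 1: k < 1 → k < 4
Premise 2: k < 4 → k < 22
Chain the implications: the middle term (k < 4) links the two.
Conclusion: If k < 1, then k < 22.

If k < 1, then k < 22.


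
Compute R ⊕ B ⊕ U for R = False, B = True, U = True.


R = False, B = True, U = True
Step 1: R ⊕ B = False XOR True = True
Step 2: True ⊕ U = True XOR True = False
XOR is true when an odd number of operands are true.

False


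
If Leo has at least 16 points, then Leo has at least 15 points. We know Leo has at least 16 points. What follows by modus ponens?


Modus ponens: P → Q, P ⊢ Q
P: Leo has at least 16 points
Q: Leo has at least 15 points
We have P → Q and P is true.
By modus ponens, Q must be true.

Leo has at least 15 points


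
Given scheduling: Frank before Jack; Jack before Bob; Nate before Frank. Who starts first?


Constraints: Frank before Jack; Jack before Bob; Nate before Frank
The first task can have nothing scheduled before it, so it must never appear on the right of a 'before'.
Tasks appearing after some 'before': Jack, Bob, Frank.
The only task not in that list is Nate → it is first.

Nate
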